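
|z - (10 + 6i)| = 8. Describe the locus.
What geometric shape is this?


|z - z0| = r is a circle with center z0 and radius r.
Center = (10, 6), radius = 8

Circle with center (10, 6) and radius 8


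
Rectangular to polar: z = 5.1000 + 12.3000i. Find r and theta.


r = sqrt(26.01+151.29) = sqrt(177.3) = 13.3154
theta = atan2(12.3, 5.1) = 67.4794 degrees

r = 13.3154, theta = 67.4794 degrees


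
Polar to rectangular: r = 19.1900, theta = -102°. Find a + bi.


a = 19.1900*cos(-102°) = 19.1900*(-0.20791) = -3.9898
b = 19.1900*sin(-102°) = 19.1900*(-0.97815) = -18.7707

-3.9898 - 18.7707i


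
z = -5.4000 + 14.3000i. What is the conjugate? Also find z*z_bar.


z_bar = -5.4000 - 14.3000i
z*z_bar = (-5.4)^2 + 14.3^2 = 29.16 + 204.49 = 233.65

z_bar = -5.4000 - 14.3000i, z*z_bar = 233.65


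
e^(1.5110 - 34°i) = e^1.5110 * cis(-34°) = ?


e^1.5110 = 4.53126
cos(-34°) = 0.82904
sin(-34°) = -0.55919
Real = 4.53126*0.82904 = 3.7566
Imag = 4.53126*(-0.55919) = -2.5338

3.7566 - 2.5338i


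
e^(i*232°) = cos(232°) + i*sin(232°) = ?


cos(232°) = -0.6157
sin(232°) = -0.7880

e^(i*232°) = -0.6157 - 0.7880i


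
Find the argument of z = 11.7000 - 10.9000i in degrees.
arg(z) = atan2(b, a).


Re = 11.7, Im = -10.9
arg = atan2(-10.9, 11.7) = -42.9727 degrees

arg(z) = -42.9727 degrees


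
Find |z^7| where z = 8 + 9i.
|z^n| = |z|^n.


|z| = sqrt(64+81) = sqrt(145) = 12.0416
|z^7| = |z|^7 = (sqrt(145))^7 = 145^3 * sqrt(145) = 3048625*sqrt(145)

|z^7| = 3048625*sqrt(145) ≈ 36710306.2728


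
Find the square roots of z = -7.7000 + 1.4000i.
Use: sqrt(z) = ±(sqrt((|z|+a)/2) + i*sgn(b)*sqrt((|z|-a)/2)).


|z| = sqrt(59.29+1.96) = 7.8262
sqrt((|z|+a)/2) = sqrt((7.8262+(-7.7))/2) = sqrt(0.0631) = 0.2512
sqrt((|z|-a)/2) = sqrt((7.8262-(-7.7))/2) = sqrt(7.7631) = 2.7862

±(0.2512 + 2.7862i) i.e. 0.2512 + 2.7862i and -0.2512 - 2.7862i


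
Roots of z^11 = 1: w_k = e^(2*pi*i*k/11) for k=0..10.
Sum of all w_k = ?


The sum of all 11th roots of unity is 0.
Geometric series: (1 - w^11)/(1 - w) = (1-1)/(1-w) = 0 since w^11 = 1, w ≠ 1.
Alternatively: coefficient of z^10 in z^11 - 1 is 0.

0


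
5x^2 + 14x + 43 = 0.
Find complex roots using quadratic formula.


disc = 14^2 - 4*5*43 = 196 - 860 = -664
sqrt(|disc|) = sqrt(664) = 25.7682
Real part = -14/(2*5) = -1.4000
Imag part = 25.7682/(2*5) = 2.5768

-1.4000 ± 2.5768i


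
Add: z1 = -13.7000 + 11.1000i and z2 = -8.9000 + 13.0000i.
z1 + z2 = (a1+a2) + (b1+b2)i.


Real: -13.7 - 8.9 = -22.6
Imag: 11.1 + 13 = 24.1

-22.6000 + 24.1000i


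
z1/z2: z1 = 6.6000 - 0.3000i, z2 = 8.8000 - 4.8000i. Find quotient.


Conjugate of z2 = 8.8000 + 4.8000i
Numerator: (6.6000 - 0.3000i)(8.8000 + 4.8000i) = 59.5200 + 29.0400i
Denominator: 8.8^2 + (-4.8)^2 = 100.48
Result = (59.5200 + 29.0400i)/100.48

0.5924 + 0.2890i


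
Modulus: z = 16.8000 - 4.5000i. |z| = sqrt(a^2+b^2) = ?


|z| = sqrt(16.8^2 + (-4.5)^2) = sqrt(282.24 + 20.25) = sqrt(302.49) = 17.3922

|z| = 17.3922


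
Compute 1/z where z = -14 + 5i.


|z|^2 = 196+25 = 221
1/z = (-14 - 5i)/221

1/z = -0.0633 - 0.0226i


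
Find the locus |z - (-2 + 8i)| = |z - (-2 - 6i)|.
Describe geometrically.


Equal distances means the locus is the perpendicular bisector of z1 and z2.
Midpoint = ((-2+(-2))/2, (8+(-6))/2) = (-2.0000, 1.0000)

Perpendicular bisector through (-2.0000, 1.0000)


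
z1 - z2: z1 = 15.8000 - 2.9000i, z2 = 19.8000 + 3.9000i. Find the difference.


Real: 15.8 - 19.8 = -4
Imag: -2.9 - 3.9 = -6.8

-4.0000 - 6.8000i


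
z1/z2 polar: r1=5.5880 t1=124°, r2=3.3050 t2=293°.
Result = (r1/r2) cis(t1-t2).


r = 5.5880 / 3.3050 = 1.6908
theta = 124° - 293° = -169° = 191° (mod 360)

1.6908 cis(191°)


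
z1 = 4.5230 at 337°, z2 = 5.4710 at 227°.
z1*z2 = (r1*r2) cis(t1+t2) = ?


r = 4.5230 * 5.4710 = 24.7453
theta = 337° + 227° = 564° = 204° (mod 360)

24.7453 cis(204°)


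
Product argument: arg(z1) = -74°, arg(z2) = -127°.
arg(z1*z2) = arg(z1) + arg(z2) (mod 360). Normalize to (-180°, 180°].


arg(z1*z2) = -74° - 127° = -201°
Normalized to (-180°, 180°]: 159°

159°


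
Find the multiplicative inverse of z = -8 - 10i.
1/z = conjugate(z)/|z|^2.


|z|^2 = 64+100 = 164
1/z = (-8 + 10i)/164

1/z = -0.0488 + 0.0610i


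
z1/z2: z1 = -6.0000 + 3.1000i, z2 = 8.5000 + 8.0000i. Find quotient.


Conjugate of z2 = 8.5000 - 8.0000i
Numerator: (-6.0000 + 3.1000i)(8.5000 - 8.0000i) = -26.2000 + 74.3500i
Denominator: 8.5^2 + 8^2 = 136.25
Result = (-26.2000 + 74.3500i)/136.25

-0.1923 + 0.5457i


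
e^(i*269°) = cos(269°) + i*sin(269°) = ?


cos(269°) = -0.0175
sin(269°) = -0.9998

e^(i*269°) = -0.0175 - 0.9998i


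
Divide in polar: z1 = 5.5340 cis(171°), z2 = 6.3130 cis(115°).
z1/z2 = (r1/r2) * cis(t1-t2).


r = 5.5340 / 6.3130 = 0.8766
theta = 171° - 115° = 56° = 56° (mod 360)

0.8766 cis(56°)


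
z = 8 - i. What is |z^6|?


|z| = sqrt(64+1) = sqrt(65) = 8.0623
|z^6| = |z|^6 = (sqrt(65))^6 = 65^3 = 274625

|z^6| = 274625


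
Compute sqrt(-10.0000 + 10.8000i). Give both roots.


|z| = sqrt(100+116.64) = 14.7187
sqrt((|z|+a)/2) = sqrt((14.7187+(-10))/2) = sqrt(2.3593) = 1.5360
sqrt((|z|-a)/2) = sqrt((14.7187-(-10))/2) = sqrt(12.3593) = 3.5156

±(1.5360 + 3.5156i) i.e. 1.5360 + 3.5156i and -1.5360 - 3.5156i


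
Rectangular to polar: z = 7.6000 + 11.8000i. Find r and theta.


r = sqrt(57.76+139.24) = sqrt(197) = 14.0357
theta = atan2(11.8, 7.6) = 57.2157 degrees

r = 14.0357, theta = 57.2157 degrees


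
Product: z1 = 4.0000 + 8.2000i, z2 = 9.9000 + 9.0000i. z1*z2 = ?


Real = 4*9.9 - 8.2*9 = 39.6 - 73.8 = -34.2
Imag = 4*9 + 9.9*8.2 = 36 + 81.18 = 117.18

-34.2000 + 117.1800i


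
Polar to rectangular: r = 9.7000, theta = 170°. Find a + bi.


a = 9.7000*cos(170°) = 9.7000*(-0.9848) = -9.5526
b = 9.7000*sin(170°) = 9.7000*0.17365 = 1.6844

-9.5526 + 1.6844i


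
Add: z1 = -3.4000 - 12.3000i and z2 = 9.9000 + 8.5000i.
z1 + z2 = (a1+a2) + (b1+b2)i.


Real: -3.4 + 9.9 = 6.5
Imag: -12.3 + 8.5 = -3.8

6.5000 - 3.8000i


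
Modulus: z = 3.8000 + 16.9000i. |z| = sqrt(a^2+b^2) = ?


|z| = sqrt(3.8^2 + 16.9^2) = sqrt(14.44 + 285.61) = sqrt(300.05) = 17.3220

|z| = 17.3220


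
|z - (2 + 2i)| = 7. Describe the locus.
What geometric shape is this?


|z - z0| = r is a circle with center z0 and radius r.
Center = (2, 2), radius = 7

Circle with center (2, 2) and radius 7


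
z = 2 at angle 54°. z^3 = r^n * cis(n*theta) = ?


r^3 = 2^3 = 8
n*theta = 3*54° = 162° = 162° (mod 360)
a = 8*cos(162°) = -7.6085
b = 8*sin(162°) = 2.4721

8 cis(162°) = -7.6085 + 2.4721i


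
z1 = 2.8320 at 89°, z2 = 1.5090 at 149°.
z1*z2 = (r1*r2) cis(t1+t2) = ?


r = 2.8320 * 1.5090 = 4.2735
theta = 89° + 149° = 238° = 238° (mod 360)

4.2735 cis(238°)


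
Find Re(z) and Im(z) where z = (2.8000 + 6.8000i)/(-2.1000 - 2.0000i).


Multiply by conjugate: (2.8000 + 6.8000i)(-2.1000 + 2.0000i) / ((-2.1)^2 + (-2)^2)
Numerator real = 2.8*(-2.1) + 6.8*(-2) = -19.48
Numerator imag = 6.8*(-2.1) - 2.8*(-2) = -8.68
Denominator = 8.41
Re(z) = -19.48/8.41 = -2.3163
Im(z) = -8.68/8.41 = -1.0321

Re(z) = -2.3163, Im(z) = -1.0321


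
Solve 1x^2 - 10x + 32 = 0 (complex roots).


disc = (-10)^2 - 4*1*32 = 100 - 128 = -28
sqrt(|disc|) = sqrt(28) = 5.2915
Real part = 10/(2*1) = 5.0000
Imag part = 5.2915/(2*1) = 2.6458

5.0000 ± 2.6458i


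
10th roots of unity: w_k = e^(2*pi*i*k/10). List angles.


The 10th roots of unity are cis(360k/10°) for k=0..9
Angle step = 360/10 = 36°
Primitive root: cis(36°)
Primitive root = 0.8090 + 0.5878i

10 roots at angles: 0°, 36°, 72°, 108°, 144°, 180°, 216°, 252°, 288°, 324°


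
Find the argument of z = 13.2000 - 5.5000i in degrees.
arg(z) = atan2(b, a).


Re = 13.2, Im = -5.5
arg = atan2(-5.5, 13.2) = -22.6199 degrees

arg(z) = -22.6199 degrees


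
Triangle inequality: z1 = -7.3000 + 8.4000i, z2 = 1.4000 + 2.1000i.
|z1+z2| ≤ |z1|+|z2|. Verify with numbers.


|z1| = sqrt((-7.3)^2 + 8.4^2) = sqrt(123.85) = 11.1288
|z2| = sqrt(1.4^2 + 2.1^2) = sqrt(6.37) = 2.5239
z1+z2 = -5.9000 + 10.5000i
|z1+z2| = sqrt(145.06) = 12.0441
|z1|+|z2| = 11.1288 + 2.5239 = 13.6527

|z1+z2| = 12.0441 ≤ |z1|+|z2| = 13.6527 (verified)


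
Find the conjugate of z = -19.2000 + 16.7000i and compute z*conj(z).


z_bar = -19.2000 - 16.7000i
z*z_bar = (-19.2)^2 + 16.7^2 = 368.64 + 278.89 = 647.53

z_bar = -19.2000 - 16.7000i, z*z_bar = 647.53


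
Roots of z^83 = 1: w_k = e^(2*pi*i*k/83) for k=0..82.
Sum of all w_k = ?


The sum of all 83th roots of unity is 0.
Geometric series: (1 - w^83)/(1 - w) = (1-1)/(1-w) = 0 since w^83 = 1, w ≠ 1.
Alternatively: coefficient of z^82 in z^83 - 1 is 0.

0


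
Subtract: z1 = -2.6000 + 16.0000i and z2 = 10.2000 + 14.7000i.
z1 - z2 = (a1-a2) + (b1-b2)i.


Real: -2.6 - 10.2 = -12.8
Imag: 16 - 14.7 = 1.3

-12.8000 + 1.3000i


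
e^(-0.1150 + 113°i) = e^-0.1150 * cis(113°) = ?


e^-0.1150 = 0.8914
cos(113°) = -0.3907
sin(113°) = 0.9205
Real = 0.8914*(-0.3907) = -0.3483
Imag = 0.8914*0.9205 = 0.8205

-0.3483 + 0.8205i


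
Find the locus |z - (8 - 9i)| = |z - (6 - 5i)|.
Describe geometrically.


Equal distances means the locus is the perpendicular bisector of z1 and z2.
Midpoint = ((8+6)/2, (-9+(-5))/2) = (7.0000, -7.0000)

Perpendicular bisector through (7.0000, -7.0000)


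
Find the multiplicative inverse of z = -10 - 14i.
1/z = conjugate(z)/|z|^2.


|z|^2 = 100+196 = 296
1/z = (-10 + 14i)/296

1/z = -0.0338 + 0.0473i


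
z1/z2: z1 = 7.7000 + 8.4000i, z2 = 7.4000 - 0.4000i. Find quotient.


Conjugate of z2 = 7.4000 + 0.4000i
Numerator: (7.7000 + 8.4000i)(7.4000 + 0.4000i) = 53.6200 + 65.2400i
Denominator: 7.4^2 + (-0.4)^2 = 54.92
Result = (53.6200 + 65.2400i)/54.92

0.9763 + 1.1879i


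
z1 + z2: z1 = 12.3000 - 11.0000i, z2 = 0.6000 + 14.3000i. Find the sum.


Real: 12.3 + 0.6 = 12.9
Imag: -11 + 14.3 = 3.3

12.9000 + 3.3000i


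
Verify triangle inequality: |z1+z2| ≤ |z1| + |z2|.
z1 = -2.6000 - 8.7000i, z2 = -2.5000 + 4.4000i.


|z1| = sqrt((-2.6)^2 + (-8.7)^2) = sqrt(82.45) = 9.0802
|z2| = sqrt((-2.5)^2 + 4.4^2) = sqrt(25.61) = 5.0606
z1+z2 = -5.1000 - 4.3000i
|z1+z2| = sqrt(44.5) = 6.6708
|z1|+|z2| = 9.0802 + 5.0606 = 14.1408

|z1+z2| = 6.6708 ≤ |z1|+|z2| = 14.1408 (verified)


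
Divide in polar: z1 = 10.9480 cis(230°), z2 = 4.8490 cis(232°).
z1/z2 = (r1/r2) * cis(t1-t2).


r = 10.9480 / 4.8490 = 2.2578
theta = 230° - 232° = -2° = 358° (mod 360)

2.2578 cis(358°)


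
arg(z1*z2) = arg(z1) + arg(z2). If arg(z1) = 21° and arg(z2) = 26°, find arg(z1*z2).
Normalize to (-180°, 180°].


arg(z1*z2) = 21° + 26° = 47°
Normalized to (-180°, 180°]: 47°

47°


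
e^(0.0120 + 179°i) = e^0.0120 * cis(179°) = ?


e^0.0120 = 1.0121
cos(179°) = -0.9998
sin(179°) = 0.0175
Real = 1.0121*(-0.9998) = -1.0119
Imag = 1.0121*0.0175 = 0.0177

-1.0119 + 0.0177i


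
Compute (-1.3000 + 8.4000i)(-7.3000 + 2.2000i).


Real = -1.3*(-7.3) - 8.4*2.2 = 9.49 - 18.48 = -8.99
Imag = -1.3*2.2 - (7.3)*8.4 = -2.86 - (61.32) = -64.18

-8.9900 - 64.1800i


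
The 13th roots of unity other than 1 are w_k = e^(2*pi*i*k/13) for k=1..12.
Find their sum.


With w = e^(2*pi*i/13), all 13 of the 13th roots of unity w^0 = 1, w, ..., w^(12) sum to 0: 1 + w + ... + w^(12) = (1 - w^13)/(1 - w) = 0 since w^13 = 1, w ≠ 1.
Removing the root 1: w + w^2 + ... + w^(12) = 0 - 1 = -1

Sum = -1


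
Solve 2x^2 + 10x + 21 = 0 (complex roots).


disc = 10^2 - 4*2*21 = 100 - 168 = -68
sqrt(|disc|) = sqrt(68) = 8.2462
Real part = -10/(2*2) = -2.5000
Imag part = 8.2462/(2*2) = 2.0616

-2.5000 ± 2.0616i


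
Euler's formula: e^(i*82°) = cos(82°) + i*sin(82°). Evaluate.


cos(82°) = 0.1392
sin(82°) = 0.9903

e^(i*82°) = 0.1392 + 0.9903i


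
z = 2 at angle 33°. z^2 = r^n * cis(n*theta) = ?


r^2 = 2^2 = 4
n*theta = 2*33° = 66° = 66° (mod 360)
a = 4*cos(66°) = 1.6269
b = 4*sin(66°) = 3.6542

4 cis(66°) = 1.6269 + 3.6542i


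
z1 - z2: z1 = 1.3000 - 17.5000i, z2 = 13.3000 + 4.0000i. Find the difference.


Real: 1.3 - 13.3 = -12
Imag: -17.5 - 4 = -21.5

-12.0000 - 21.5000i


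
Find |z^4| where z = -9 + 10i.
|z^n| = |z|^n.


|z| = sqrt(81+100) = sqrt(181) = 13.4536
|z^4| = |z|^4 = (sqrt(181))^4 = 181^2 = 32761

|z^4| = 32761


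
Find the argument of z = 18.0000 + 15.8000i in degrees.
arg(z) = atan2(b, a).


Re = 18, Im = 15.8
arg = atan2(15.8, 18) = 41.2759 degrees

arg(z) = 41.2759 degrees


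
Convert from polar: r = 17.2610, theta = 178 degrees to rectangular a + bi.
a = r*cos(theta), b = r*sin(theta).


a = 17.2610*cos(178°) = 17.2610*(-0.99939) = -17.2505
b = 17.2610*sin(178°) = 17.2610*0.0349 = 0.6024

-17.2505 + 0.6024i


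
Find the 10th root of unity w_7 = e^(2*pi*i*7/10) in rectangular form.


Angle = 360*7/10 = 252°
a = cos(252°) = -0.3090
b = sin(252°) = -0.9511

-0.3090 - 0.9511i


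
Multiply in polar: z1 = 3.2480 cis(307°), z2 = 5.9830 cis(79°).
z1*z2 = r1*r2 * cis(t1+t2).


r = 3.2480 * 5.9830 = 19.4328
theta = 307° + 79° = 386° = 26° (mod 360)

19.4328 cis(26°)


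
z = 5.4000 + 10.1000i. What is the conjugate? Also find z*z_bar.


z_bar = 5.4000 - 10.1000i
z*z_bar = 5.4^2 + 10.1^2 = 29.16 + 102.01 = 131.17

z_bar = 5.4000 - 10.1000i, z*z_bar = 131.17


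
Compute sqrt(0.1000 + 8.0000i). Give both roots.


|z| = sqrt(0.01+64) = 8.0006
sqrt((|z|+a)/2) = sqrt((8.0006+0.1)/2) = sqrt(4.0503) = 2.0125
sqrt((|z|-a)/2) = sqrt((8.0006-0.1)/2) = sqrt(3.9503) = 1.9875

±(2.0125 + 1.9875i) i.e. 2.0125 + 1.9875i and -2.0125 - 1.9875i


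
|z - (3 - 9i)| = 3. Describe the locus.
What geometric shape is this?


|z - z0| = r is a circle with center z0 and radius r.
Center = (3, -9), radius = 3

Circle with center (3, -9) and radius 3


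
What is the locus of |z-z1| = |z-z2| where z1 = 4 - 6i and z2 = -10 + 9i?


Equal distances means the locus is the perpendicular bisector of z1 and z2.
Midpoint = ((4+(-10))/2, (-6+9)/2) = (-3.0000, 1.5000)

Perpendicular bisector through (-3.0000, 1.5000)


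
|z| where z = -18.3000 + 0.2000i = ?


|z| = sqrt((-18.3)^2 + 0.2^2) = sqrt(334.89 + 0.04) = sqrt(334.93) = 18.3011

|z| = 18.3011


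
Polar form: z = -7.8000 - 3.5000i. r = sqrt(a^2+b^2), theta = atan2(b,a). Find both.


r = sqrt(60.84+12.25) = sqrt(73.09) = 8.5493
theta = atan2(-3.5, -7.8) = -155.8334 degrees

r = 8.5493, theta = -155.8334 degrees


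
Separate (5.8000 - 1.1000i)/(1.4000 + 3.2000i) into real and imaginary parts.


Multiply by conjugate: (5.8000 - 1.1000i)(1.4000 - 3.2000i) / (1.4^2 + 3.2^2)
Numerator real = 5.8*1.4 - (1.1)*3.2 = 4.6
Numerator imag = -1.1*1.4 - 5.8*3.2 = -20.1
Denominator = 12.2
Re(z) = 4.6/12.2 = 0.3770
Im(z) = -20.1/12.2 = -1.6475

Re(z) = 0.3770, Im(z) = -1.6475


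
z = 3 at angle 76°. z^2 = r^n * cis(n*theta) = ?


r^2 = 3^2 = 9
n*theta = 2*76° = 152° = 152° (mod 360)
a = 9*cos(152°) = -7.9465
b = 9*sin(152°) = 4.2252

9 cis(152°) = -7.9465 + 4.2252i


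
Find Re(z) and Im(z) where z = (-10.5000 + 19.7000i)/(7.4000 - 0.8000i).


Multiply by conjugate: (-10.5000 + 19.7000i)(7.4000 + 0.8000i) / (7.4^2 + (-0.8)^2)
Numerator real = -10.5*7.4 + 19.7*(-0.8) = -93.46
Numerator imag = 19.7*7.4 - (-10.5)*(-0.8) = 137.38
Denominator = 55.4
Re(z) = -93.46/55.4 = -1.6870
Im(z) = 137.38/55.4 = 2.4798

Re(z) = -1.6870, Im(z) = 2.4798


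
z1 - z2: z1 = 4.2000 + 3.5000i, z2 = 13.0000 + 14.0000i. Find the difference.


Real: 4.2 - 13 = -8.8
Imag: 3.5 - 14 = -10.5

-8.8000 - 10.5000i


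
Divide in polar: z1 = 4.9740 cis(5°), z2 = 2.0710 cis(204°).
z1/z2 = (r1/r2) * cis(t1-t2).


r = 4.9740 / 2.0710 = 2.4017
theta = 5° - 204° = -199° = 161° (mod 360)

2.4017 cis(161°)


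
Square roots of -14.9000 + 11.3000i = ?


|z| = sqrt(222.01+127.69) = 18.7003
sqrt((|z|+a)/2) = sqrt((18.7003+(-14.9))/2) = sqrt(1.9001) = 1.3785
sqrt((|z|-a)/2) = sqrt((18.7003-(-14.9))/2) = sqrt(16.8001) = 4.0988

±(1.3785 + 4.0988i) i.e. 1.3785 + 4.0988i and -1.3785 - 4.0988i


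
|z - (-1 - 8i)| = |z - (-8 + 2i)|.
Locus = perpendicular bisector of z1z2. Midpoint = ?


Equal distances means the locus is the perpendicular bisector of z1 and z2.
Midpoint = ((-1+(-8))/2, (-8+2)/2) = (-4.5000, -3.0000)

Perpendicular bisector through (-4.5000, -3.0000)


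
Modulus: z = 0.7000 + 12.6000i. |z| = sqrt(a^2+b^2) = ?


|z| = sqrt(0.7^2 + 12.6^2) = sqrt(0.49 + 158.76) = sqrt(159.25) = 12.6194

|z| = 12.6194


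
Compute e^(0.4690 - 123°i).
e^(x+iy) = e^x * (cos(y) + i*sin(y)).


e^0.4690 = 1.5984
cos(-123°) = -0.5446
sin(-123°) = -0.83867
Real = 1.5984*(-0.5446) = -0.8705
Imag = 1.5984*(-0.83867) = -1.3405

-0.8705 - 1.3405i


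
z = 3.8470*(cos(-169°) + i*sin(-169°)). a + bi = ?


a = 3.8470*cos(-169°) = 3.8470*(-0.98163) = -3.7763
b = 3.8470*sin(-169°) = 3.8470*(-0.1908) = -0.7340

-3.7763 - 0.7340i


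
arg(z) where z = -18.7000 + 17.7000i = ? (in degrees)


Re = -18.7, Im = 17.7
arg = atan2(17.7, -18.7) = 136.5737 degrees

arg(z) = 136.5737 degrees


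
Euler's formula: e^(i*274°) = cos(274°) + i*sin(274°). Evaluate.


cos(274°) = 0.0698
sin(274°) = -0.9976

e^(i*274°) = 0.0698 - 0.9976i


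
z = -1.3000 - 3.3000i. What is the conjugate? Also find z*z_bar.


z_bar = -1.3000 + 3.3000i
z*z_bar = (-1.3)^2 + (-3.3)^2 = 1.69 + 10.89 = 12.58

z_bar = -1.3000 + 3.3000i, z*z_bar = 12.58


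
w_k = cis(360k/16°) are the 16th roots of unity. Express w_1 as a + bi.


Angle = 360*1/16 = 22.5°
a = cos(22.5°) = 0.9239
b = sin(22.5°) = 0.3827

0.9239 + 0.3827i


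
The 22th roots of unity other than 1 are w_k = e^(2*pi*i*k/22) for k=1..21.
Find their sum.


With w = e^(2*pi*i/22), all 22 of the 22th roots of unity w^0 = 1, w, ..., w^(21) sum to 0: 1 + w + ... + w^(21) = (1 - w^22)/(1 - w) = 0 since w^22 = 1, w ≠ 1.
Removing the root 1: w + w^2 + ... + w^(21) = 0 - 1 = -1

Sum = -1


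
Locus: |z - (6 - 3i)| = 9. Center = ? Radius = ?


|z - z0| = r is a circle with center z0 and radius r.
Center = (6, -3), radius = 9

Circle with center (6, -3) and radius 9


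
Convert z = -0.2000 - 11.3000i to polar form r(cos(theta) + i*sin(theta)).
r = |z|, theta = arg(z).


r = sqrt(0.04+127.69) = sqrt(127.73) = 11.3018
theta = atan2(-11.3, -0.2) = -91.0140 degrees

r = 11.3018, theta = -91.0140 degrees


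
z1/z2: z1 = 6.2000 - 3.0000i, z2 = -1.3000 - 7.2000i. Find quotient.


Conjugate of z2 = -1.3000 + 7.2000i
Numerator: (6.2000 - 3.0000i)(-1.3000 + 7.2000i) = 13.5400 + 48.5400i
Denominator: (-1.3)^2 + (-7.2)^2 = 53.53
Result = (13.5400 + 48.5400i)/53.53

0.2529 + 0.9068i


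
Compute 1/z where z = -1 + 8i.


|z|^2 = 1+64 = 65
1/z = (-1 - 8i)/65

1/z = -0.0154 - 0.1231i


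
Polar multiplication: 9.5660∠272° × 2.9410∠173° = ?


r = 9.5660 * 2.9410 = 28.1336
theta = 272° + 173° = 445° = 85° (mod 360)

28.1336 cis(85°)


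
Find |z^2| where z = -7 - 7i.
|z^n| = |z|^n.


|z| = sqrt(49+49) = sqrt(98) = 9.8995
|z^2| = |z|^2 = (sqrt(98))^2 = 98

|z^2| = 98


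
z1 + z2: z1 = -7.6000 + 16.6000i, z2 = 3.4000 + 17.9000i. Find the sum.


Real: -7.6 + 3.4 = -4.2
Imag: 16.6 + 17.9 = 34.5

-4.2000 + 34.5000i


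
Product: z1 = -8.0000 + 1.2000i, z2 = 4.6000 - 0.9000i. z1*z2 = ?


Real = -8*4.6 - 1.2*(-0.9) = -36.8 - (-1.08) = -35.72
Imag = -8*(-0.9) + 4.6*1.2 = 7.2 + 5.52 = 12.72

-35.7200 + 12.7200i


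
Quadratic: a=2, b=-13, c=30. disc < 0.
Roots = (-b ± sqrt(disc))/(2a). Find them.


disc = (-13)^2 - 4*2*30 = 169 - 240 = -71
sqrt(|disc|) = sqrt(71) = 8.4261
Real part = 13/(2*2) = 3.2500
Imag part = 8.4261/(2*2) = 2.1065

3.2500 ± 2.1065i


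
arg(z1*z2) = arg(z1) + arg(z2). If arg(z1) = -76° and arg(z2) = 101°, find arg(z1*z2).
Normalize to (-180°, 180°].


arg(z1*z2) = -76° + 101° = 25°
Normalized to (-180°, 180°]: 25°

25°


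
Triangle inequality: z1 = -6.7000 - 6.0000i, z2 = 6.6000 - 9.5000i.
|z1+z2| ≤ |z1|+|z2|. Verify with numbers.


|z1| = sqrt((-6.7)^2 + (-6)^2) = sqrt(80.89) = 8.9939
|z2| = sqrt(6.6^2 + (-9.5)^2) = sqrt(133.81) = 11.5676
z1+z2 = -0.1000 - 15.5000i
|z1+z2| = sqrt(240.26) = 15.5003
|z1|+|z2| = 8.9939 + 11.5676 = 20.5615

|z1+z2| = 15.5003 ≤ |z1|+|z2| = 20.5615 (verified)


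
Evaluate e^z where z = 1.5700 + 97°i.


e^1.5700 = 4.8066
cos(97°) = -0.12187
sin(97°) = 0.99255
Real = 4.8066*(-0.12187) = -0.5858
Imag = 4.8066*0.99255 = 4.7708

-0.5858 + 4.7708i


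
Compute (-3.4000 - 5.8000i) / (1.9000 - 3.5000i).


Conjugate of z2 = 1.9000 + 3.5000i
Numerator: (-3.4000 - 5.8000i)(1.9000 + 3.5000i) = 13.8400 - 22.9200i
Denominator: 1.9^2 + (-3.5)^2 = 15.86
Result = (13.8400 - 22.9200i)/15.86

0.8726 - 1.4451i


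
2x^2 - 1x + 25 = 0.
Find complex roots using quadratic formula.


disc = (-1)^2 - 4*2*25 = 1 - 200 = -199
sqrt(|disc|) = sqrt(199) = 14.1067
Real part = 1/(2*2) = 0.2500
Imag part = 14.1067/(2*2) = 3.5267

0.2500 ± 3.5267i


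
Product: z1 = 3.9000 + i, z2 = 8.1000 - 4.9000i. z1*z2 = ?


Real = 3.9*8.1 - 1*(-4.9) = 31.59 - (-4.9) = 36.49
Imag = 3.9*(-4.9) + 8.1*1 = -19.11 + 8.1 = -11.01

36.4900 - 11.0100i


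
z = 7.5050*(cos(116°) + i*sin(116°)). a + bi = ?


a = 7.5050*cos(116°) = 7.5050*(-0.43837) = -3.2900
b = 7.5050*sin(116°) = 7.5050*0.89879 = 6.7454

-3.2900 + 6.7454i


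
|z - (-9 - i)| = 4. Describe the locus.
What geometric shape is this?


|z - z0| = r is a circle with center z0 and radius r.
Center = (-9, -1), radius = 4

Circle with center (-9, -1) and radius 4


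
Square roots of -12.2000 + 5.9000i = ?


|z| = sqrt(148.84+34.81) = 13.5518
sqrt((|z|+a)/2) = sqrt((13.5518+(-12.2))/2) = sqrt(0.6759) = 0.8221
sqrt((|z|-a)/2) = sqrt((13.5518-(-12.2))/2) = sqrt(12.8759) = 3.5883

±(0.8221 + 3.5883i) i.e. 0.8221 + 3.5883i and -0.8221 - 3.5883i


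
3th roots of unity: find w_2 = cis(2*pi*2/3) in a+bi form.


Angle = 360*2/3 = 240°
a = cos(240°) = -0.5000
b = sin(240°) = -0.8660

-0.5000 - 0.8660i


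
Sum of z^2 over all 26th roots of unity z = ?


The roots are w_k = w^k with w = e^(2*pi*i/26), and (w^k)^2 = (w^2)^k.
So S = 1 + u + u^2 + ... + u^(25) with u = w^2.
2 = 0*26 + 2, so 2 is not a multiple of 26: u = w^2 ≠ 1 (w is a primitive 26th root), while u^26 = (w^26)^2 = 1.
Geometric series: S = (1 - u^26)/(1 - u) = (1 - 1)/(1 - u) = 0

S = 0


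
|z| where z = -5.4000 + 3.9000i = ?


|z| = sqrt((-5.4)^2 + 3.9^2) = sqrt(29.16 + 15.21) = sqrt(44.37) = 6.6611

|z| = 6.6611


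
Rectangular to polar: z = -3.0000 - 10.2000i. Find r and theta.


r = sqrt(9+104.04) = sqrt(113.04) = 10.6320
theta = atan2(-10.2, -3) = -106.3895 degrees

r = 10.6320, theta = -106.3895 degrees


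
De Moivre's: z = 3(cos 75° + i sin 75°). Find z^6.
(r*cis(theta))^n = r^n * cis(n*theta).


r^6 = 3^6 = 729
n*theta = 6*75° = 450° = 90° (mod 360)
a = 729*cos(90°) = 0
b = 729*sin(90°) = 729.0000

729 cis(90°) = 0 + 729.0000i


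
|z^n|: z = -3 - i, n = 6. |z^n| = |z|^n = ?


|z| = sqrt(9+1) = sqrt(10) = 3.1623
|z^6| = |z|^6 = (sqrt(10))^6 = 10^3 = 1000

|z^6| = 1000


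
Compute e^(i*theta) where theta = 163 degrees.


cos(163°) = -0.9563
sin(163°) = 0.2924

e^(i*163°) = -0.9563 + 0.2924i


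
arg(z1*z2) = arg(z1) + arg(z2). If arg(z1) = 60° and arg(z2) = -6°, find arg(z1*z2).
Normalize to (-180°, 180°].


arg(z1*z2) = 60° - 6° = 54°
Normalized to (-180°, 180°]: 54°

54°


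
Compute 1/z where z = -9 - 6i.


|z|^2 = 81+36 = 117
1/z = (-9 + 6i)/117

1/z = -0.0769 + 0.0513i


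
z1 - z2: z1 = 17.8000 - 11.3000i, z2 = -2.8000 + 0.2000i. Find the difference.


Real: 17.8 + 2.8 = 20.6
Imag: -11.3 - 0.2 = -11.5

20.6000 - 11.5000i


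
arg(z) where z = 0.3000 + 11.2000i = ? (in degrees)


Re = 0.3, Im = 11.2
arg = atan2(11.2, 0.3) = 88.4657 degrees

arg(z) = 88.4657 degrees


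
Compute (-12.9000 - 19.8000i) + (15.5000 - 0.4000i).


Real: -12.9 + 15.5 = 2.6
Imag: -19.8 - 0.4 = -20.2

2.6000 - 20.2000i


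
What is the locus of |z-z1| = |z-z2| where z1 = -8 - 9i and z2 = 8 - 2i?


Equal distances means the locus is the perpendicular bisector of z1 and z2.
Midpoint = ((-8+8)/2, (-9+(-2))/2) = (0, -5.5000)

Perpendicular bisector through (0, -5.5000)


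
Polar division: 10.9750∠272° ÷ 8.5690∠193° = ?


r = 10.9750 / 8.5690 = 1.2808
theta = 272° - 193° = 79° = 79° (mod 360)

1.2808 cis(79°)


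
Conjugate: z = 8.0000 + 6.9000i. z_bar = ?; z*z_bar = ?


z_bar = 8.0000 - 6.9000i
z*z_bar = 8^2 + 6.9^2 = 64 + 47.61 = 111.61

z_bar = 8.0000 - 6.9000i, z*z_bar = 111.61


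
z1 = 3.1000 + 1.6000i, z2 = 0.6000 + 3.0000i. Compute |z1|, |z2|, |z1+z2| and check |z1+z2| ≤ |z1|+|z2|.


|z1| = sqrt(3.1^2 + 1.6^2) = sqrt(12.17) = 3.4886
|z2| = sqrt(0.6^2 + 3^2) = sqrt(9.36) = 3.0594
z1+z2 = 3.7000 + 4.6000i
|z1+z2| = sqrt(34.85) = 5.9034
|z1|+|z2| = 3.4886 + 3.0594 = 6.5480

|z1+z2| = 5.9034 ≤ |z1|+|z2| = 6.5480 (verified)


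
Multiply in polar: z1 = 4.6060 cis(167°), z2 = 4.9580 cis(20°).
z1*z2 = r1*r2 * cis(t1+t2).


r = 4.6060 * 4.9580 = 22.8365
theta = 167° + 20° = 187° = 187° (mod 360)

22.8365 cis(187°)


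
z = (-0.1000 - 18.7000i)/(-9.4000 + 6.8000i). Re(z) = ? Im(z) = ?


Multiply by conjugate: (-0.1000 - 18.7000i)(-9.4000 - 6.8000i) / ((-9.4)^2 + 6.8^2)
Numerator real = -0.1*(-9.4) - (18.7)*6.8 = -126.22
Numerator imag = -18.7*(-9.4) - (-0.1)*6.8 = 176.46
Denominator = 134.6
Re(z) = -126.22/134.6 = -0.9377
Im(z) = 176.46/134.6 = 1.3110

Re(z) = -0.9377, Im(z) = 1.3110


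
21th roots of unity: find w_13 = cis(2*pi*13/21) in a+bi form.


Angle = 360*13/21 = 222.8571°
a = cos(222.8571°) = -0.7331
b = sin(222.8571°) = -0.6802

-0.7331 - 0.6802i


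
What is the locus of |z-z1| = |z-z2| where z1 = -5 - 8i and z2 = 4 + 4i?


Equal distances means the locus is the perpendicular bisector of z1 and z2.
Midpoint = ((-5+4)/2, (-8+4)/2) = (-0.5000, -2.0000)

Perpendicular bisector through (-0.5000, -2.0000)


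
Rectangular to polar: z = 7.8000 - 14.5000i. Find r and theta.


r = sqrt(60.84+210.25) = sqrt(271.09) = 16.4648
theta = atan2(-14.5, 7.8) = -61.7228 degrees

r = 16.4648, theta = -61.7228 degrees


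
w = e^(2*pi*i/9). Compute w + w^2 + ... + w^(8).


With w = e^(2*pi*i/9), all 9 of the 9th roots of unity w^0 = 1, w, ..., w^(8) sum to 0: 1 + w + ... + w^(8) = (1 - w^9)/(1 - w) = 0 since w^9 = 1, w ≠ 1.
Removing the root 1: w + w^2 + ... + w^(8) = 0 - 1 = -1

Sum = -1


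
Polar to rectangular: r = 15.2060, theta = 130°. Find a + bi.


a = 15.2060*cos(130°) = 15.2060*(-0.642788) = -9.7742
b = 15.2060*sin(130°) = 15.2060*0.766044 = 11.6485

-9.7742 + 11.6485i


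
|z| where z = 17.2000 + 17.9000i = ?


|z| = sqrt(17.2^2 + 17.9^2) = sqrt(295.84 + 320.41) = sqrt(616.25) = 24.8244

|z| = 24.8244


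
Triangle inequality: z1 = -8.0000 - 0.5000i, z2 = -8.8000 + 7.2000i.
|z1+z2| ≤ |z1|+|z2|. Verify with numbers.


|z1| = sqrt((-8)^2 + (-0.5)^2) = sqrt(64.25) = 8.0156
|z2| = sqrt((-8.8)^2 + 7.2^2) = sqrt(129.28) = 11.3701
z1+z2 = -16.8000 + 6.7000i
|z1+z2| = sqrt(327.13) = 18.0867
|z1|+|z2| = 8.0156 + 11.3701 = 19.3857

|z1+z2| = 18.0867 ≤ |z1|+|z2| = 19.3857 (verified)


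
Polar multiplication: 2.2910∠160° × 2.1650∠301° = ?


r = 2.2910 * 2.1650 = 4.9600
theta = 160° + 301° = 461° = 101° (mod 360)

4.9600 cis(101°)


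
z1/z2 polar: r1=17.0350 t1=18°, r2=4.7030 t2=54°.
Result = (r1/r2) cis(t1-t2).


r = 17.0350 / 4.7030 = 3.6222
theta = 18° - 54° = -36° = 324° (mod 360)

3.6222 cis(324°)


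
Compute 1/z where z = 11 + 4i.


|z|^2 = 121+16 = 137
1/z = (11 - 4i)/137

1/z = 0.0803 - 0.0292i


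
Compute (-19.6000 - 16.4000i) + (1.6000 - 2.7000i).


Real: -19.6 + 1.6 = -18
Imag: -16.4 - 2.7 = -19.1

-18.0000 - 19.1000i


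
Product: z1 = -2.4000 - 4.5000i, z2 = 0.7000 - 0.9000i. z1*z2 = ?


Real = -2.4*0.7 - (-4.5)*(-0.9) = -1.68 - 4.05 = -5.73
Imag = -2.4*(-0.9) + 0.7*(-4.5) = 2.16 - (3.15) = -0.99

-5.7300 - 0.9900i


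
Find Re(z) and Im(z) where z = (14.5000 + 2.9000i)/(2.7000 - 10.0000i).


Multiply by conjugate: (14.5000 + 2.9000i)(2.7000 + 10.0000i) / (2.7^2 + (-10)^2)
Numerator real = 14.5*2.7 + 2.9*(-10) = 10.15
Numerator imag = 2.9*2.7 - 14.5*(-10) = 152.83
Denominator = 107.29
Re(z) = 10.15/107.29 = 0.0946
Im(z) = 152.83/107.29 = 1.4245

Re(z) = 0.0946, Im(z) = 1.4245


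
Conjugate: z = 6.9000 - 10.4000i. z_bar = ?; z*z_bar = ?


z_bar = 6.9000 + 10.4000i
z*z_bar = 6.9^2 + (-10.4)^2 = 47.61 + 108.16 = 155.77

z_bar = 6.9000 + 10.4000i, z*z_bar = 155.77


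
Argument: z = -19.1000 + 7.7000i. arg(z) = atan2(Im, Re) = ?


Re = -19.1, Im = 7.7
arg = atan2(7.7, -19.1) = 158.0436 degrees

arg(z) = 158.0436 degrees


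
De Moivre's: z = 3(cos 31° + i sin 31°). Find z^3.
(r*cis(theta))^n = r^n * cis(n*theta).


r^3 = 3^3 = 27
n*theta = 3*31° = 93° = 93° (mod 360)
a = 27*cos(93°) = -1.4131
b = 27*sin(93°) = 26.9630

27 cis(93°) = -1.4131 + 26.9630i


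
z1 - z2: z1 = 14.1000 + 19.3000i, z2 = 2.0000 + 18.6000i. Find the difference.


Real: 14.1 - 2 = 12.1
Imag: 19.3 - 18.6 = 0.7

12.1000 + 0.7000i


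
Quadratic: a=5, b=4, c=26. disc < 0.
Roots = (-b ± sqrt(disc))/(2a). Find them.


disc = 4^2 - 4*5*26 = 16 - 520 = -504
sqrt(|disc|) = sqrt(504) = 22.4499
Real part = -4/(2*5) = -0.4000
Imag part = 22.4499/(2*5) = 2.2450

-0.4000 ± 2.2450i


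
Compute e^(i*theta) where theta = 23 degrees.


cos(23°) = 0.9205
sin(23°) = 0.3907

e^(i*23°) = 0.9205 + 0.3907i


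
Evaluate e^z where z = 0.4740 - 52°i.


e^0.4740 = 1.6064
cos(-52°) = 0.61566
sin(-52°) = -0.78801
Real = 1.6064*0.61566 = 0.9890
Imag = 1.6064*(-0.78801) = -1.2659

0.9890 - 1.2659i


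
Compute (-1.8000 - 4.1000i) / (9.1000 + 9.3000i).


Conjugate of z2 = 9.1000 - 9.3000i
Numerator: (-1.8000 - 4.1000i)(9.1000 - 9.3000i) = -54.5100 - 20.5700i
Denominator: 9.1^2 + 9.3^2 = 169.3
Result = (-54.5100 - 20.5700i)/169.3

-0.3220 - 0.1215i


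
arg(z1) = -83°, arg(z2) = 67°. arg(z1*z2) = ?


arg(z1*z2) = -83° + 67° = -16°
Normalized to (-180°, 180°]: -16°

-16°


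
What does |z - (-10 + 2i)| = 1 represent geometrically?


|z - z0| = r is a circle with center z0 and radius r.
Center = (-10, 2), radius = 1

Circle with center (-10, 2) and radius 1


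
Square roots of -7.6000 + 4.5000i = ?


|z| = sqrt(57.76+20.25) = 8.8323
sqrt((|z|+a)/2) = sqrt((8.8323+(-7.6))/2) = sqrt(0.6162) = 0.7850
sqrt((|z|-a)/2) = sqrt((8.8323-(-7.6))/2) = sqrt(8.2162) = 2.8664

±(0.7850 + 2.8664i) i.e. 0.7850 + 2.8664i and -0.7850 - 2.8664i


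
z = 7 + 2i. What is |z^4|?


|z| = sqrt(49+4) = sqrt(53) = 7.2801
|z^4| = |z|^4 = (sqrt(53))^4 = 53^2 = 2809

|z^4| = 2809


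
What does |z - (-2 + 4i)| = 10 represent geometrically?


|z - z0| = r is a circle with center z0 and radius r.
Center = (-2, 4), radius = 10

Circle with center (-2, 4) and radius 10


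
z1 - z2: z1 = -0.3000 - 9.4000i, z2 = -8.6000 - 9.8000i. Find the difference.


Real: -0.3 + 8.6 = 8.3
Imag: -9.4 + 9.8 = 0.4

8.3000 + 0.4000i


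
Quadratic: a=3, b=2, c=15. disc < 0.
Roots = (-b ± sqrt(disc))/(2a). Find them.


disc = 2^2 - 4*3*15 = 4 - 180 = -176
sqrt(|disc|) = sqrt(176) = 13.2665
Real part = -2/(2*3) = -0.3333
Imag part = 13.2665/(2*3) = 2.2111

-0.3333 ± 2.2111i


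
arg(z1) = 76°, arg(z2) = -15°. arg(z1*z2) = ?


arg(z1*z2) = 76° - 15° = 61°
Normalized to (-180°, 180°]: 61°

61°


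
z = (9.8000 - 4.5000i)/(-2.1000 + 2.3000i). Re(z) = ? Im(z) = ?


Multiply by conjugate: (9.8000 - 4.5000i)(-2.1000 - 2.3000i) / ((-2.1)^2 + 2.3^2)
Numerator real = 9.8*(-2.1) - (4.5)*2.3 = -30.93
Numerator imag = -4.5*(-2.1) - 9.8*2.3 = -13.09
Denominator = 9.7
Re(z) = -30.93/9.7 = -3.1887
Im(z) = -13.09/9.7 = -1.3495

Re(z) = -3.1887, Im(z) = -1.3495


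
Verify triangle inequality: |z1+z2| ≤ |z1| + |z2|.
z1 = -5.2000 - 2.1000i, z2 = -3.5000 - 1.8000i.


|z1| = sqrt((-5.2)^2 + (-2.1)^2) = sqrt(31.45) = 5.6080
|z2| = sqrt((-3.5)^2 + (-1.8)^2) = sqrt(15.49) = 3.9357
z1+z2 = -8.7000 - 3.9000i
|z1+z2| = sqrt(90.9) = 9.5341
|z1|+|z2| = 5.6080 + 3.9357 = 9.5437

|z1+z2| = 9.5341 ≤ |z1|+|z2| = 9.5437 (verified)


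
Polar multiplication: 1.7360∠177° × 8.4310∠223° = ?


r = 1.7360 * 8.4310 = 14.6362
theta = 177° + 223° = 400° = 40° (mod 360)

14.6362 cis(40°)


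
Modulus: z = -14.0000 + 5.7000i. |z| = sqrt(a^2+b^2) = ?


|z| = sqrt((-14)^2 + 5.7^2) = sqrt(196 + 32.49) = sqrt(228.49) = 15.1159

|z| = 15.1159


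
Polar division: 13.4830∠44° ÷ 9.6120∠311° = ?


r = 13.4830 / 9.6120 = 1.4027
theta = 44° - 311° = -267° = 93° (mod 360)

1.4027 cis(93°)


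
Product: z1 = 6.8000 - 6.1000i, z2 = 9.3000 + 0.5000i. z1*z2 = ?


Real = 6.8*9.3 - (-6.1)*0.5 = 63.24 - (-3.05) = 66.29
Imag = 6.8*0.5 + 9.3*(-6.1) = 3.4 - (56.73) = -53.33

66.2900 - 53.3300i


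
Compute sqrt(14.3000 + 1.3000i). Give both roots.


|z| = sqrt(204.49+1.69) = 14.3590
sqrt((|z|+a)/2) = sqrt((14.3590+14.3)/2) = sqrt(14.3295) = 3.7854
sqrt((|z|-a)/2) = sqrt((14.3590-14.3)/2) = sqrt(0.0295) = 0.1717

±(3.7854 + 0.1717i) i.e. 3.7854 + 0.1717i and -3.7854 - 0.1717i


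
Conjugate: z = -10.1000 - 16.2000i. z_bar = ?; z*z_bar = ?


z_bar = -10.1000 + 16.2000i
z*z_bar = (-10.1)^2 + (-16.2)^2 = 102.01 + 262.44 = 364.45

z_bar = -10.1000 + 16.2000i, z*z_bar = 364.45


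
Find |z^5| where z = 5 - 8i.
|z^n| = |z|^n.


|z| = sqrt(25+64) = sqrt(89) = 9.4340
|z^5| = |z|^5 = (sqrt(89))^5 = 89^2 * sqrt(89) = 7921*sqrt(89)

|z^5| = 7921*sqrt(89) ≈ 74726.5645


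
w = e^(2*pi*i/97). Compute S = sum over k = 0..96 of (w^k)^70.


The roots are w_k = w^k with w = e^(2*pi*i/97), and (w^k)^70 = (w^70)^k.
So S = 1 + u + u^2 + ... + u^(96) with u = w^70.
70 = 0*97 + 70, so 70 is not a multiple of 97: u = w^70 ≠ 1 (w is a primitive 97th root), while u^97 = (w^97)^70 = 1.
Geometric series: S = (1 - u^97)/(1 - u) = (1 - 1)/(1 - u) = 0

S = 0


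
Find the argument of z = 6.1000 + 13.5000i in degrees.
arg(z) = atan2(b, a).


Re = 6.1, Im = 13.5
arg = atan2(13.5, 6.1) = 65.6841 degrees

arg(z) = 65.6841 degrees


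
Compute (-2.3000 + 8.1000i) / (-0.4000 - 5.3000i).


Conjugate of z2 = -0.4000 + 5.3000i
Numerator: (-2.3000 + 8.1000i)(-0.4000 + 5.3000i) = -42.0100 - 15.4300i
Denominator: (-0.4)^2 + (-5.3)^2 = 28.25
Result = (-42.0100 - 15.4300i)/28.25

-1.4871 - 0.5462i


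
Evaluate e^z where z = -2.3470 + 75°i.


e^-2.3470 = 0.0957
cos(75°) = 0.2588
sin(75°) = 0.9659
Real = 0.0957*0.2588 = 0.0248
Imag = 0.0957*0.9659 = 0.0924

0.0248 + 0.0924i


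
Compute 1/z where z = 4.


|z|^2 = 16+0 = 16
1/z = (4 - 0i)/16

1/z = 0.2500 + 0i


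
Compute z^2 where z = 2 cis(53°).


r^2 = 2^2 = 4
n*theta = 2*53° = 106° = 106° (mod 360)
a = 4*cos(106°) = -1.1025
b = 4*sin(106°) = 3.8450

4 cis(106°) = -1.1025 + 3.8450i


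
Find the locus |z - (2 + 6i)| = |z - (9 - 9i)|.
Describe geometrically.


Equal distances means the locus is the perpendicular bisector of z1 and z2.
Midpoint = ((2+9)/2, (6+(-9))/2) = (5.5000, -1.5000)

Perpendicular bisector through (5.5000, -1.5000)


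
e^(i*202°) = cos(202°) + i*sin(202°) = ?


cos(202°) = -0.9272
sin(202°) = -0.3746

e^(i*202°) = -0.9272 - 0.3746i


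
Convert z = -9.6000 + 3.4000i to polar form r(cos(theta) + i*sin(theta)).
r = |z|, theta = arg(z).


r = sqrt(92.16+11.56) = sqrt(103.72) = 10.1843
theta = atan2(3.4, -9.6) = 160.4976 degrees

r = 10.1843, theta = 160.4976 degrees


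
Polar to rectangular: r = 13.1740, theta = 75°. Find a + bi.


a = 13.1740*cos(75°) = 13.1740*0.25882 = 3.4097
b = 13.1740*sin(75°) = 13.1740*0.965926 = 12.7251

3.4097 + 12.7251i


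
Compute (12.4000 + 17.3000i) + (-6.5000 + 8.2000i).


Real: 12.4 - 6.5 = 5.9
Imag: 17.3 + 8.2 = 25.5

5.9000 + 25.5000i


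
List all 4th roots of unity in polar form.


The 4th roots of unity are cis(360k/4°) for k=0..3
Angle step = 360/4 = 90°
Primitive root: cis(90°)
Primitive root = 0 + 1.0000i

4 roots at angles: 0°, 90°, 180°, 270°


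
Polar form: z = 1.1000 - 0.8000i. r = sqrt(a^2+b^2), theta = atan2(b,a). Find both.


r = sqrt(1.21+0.64) = sqrt(1.85) = 1.3601
theta = atan2(-0.8, 1.1) = -36.0274 degrees

r = 1.3601, theta = -36.0274 degrees


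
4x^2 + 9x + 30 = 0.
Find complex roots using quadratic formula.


disc = 9^2 - 4*4*30 = 81 - 480 = -399
sqrt(|disc|) = sqrt(399) = 19.9750
Real part = -9/(2*4) = -1.1250
Imag part = 19.9750/(2*4) = 2.4969

-1.1250 ± 2.4969i


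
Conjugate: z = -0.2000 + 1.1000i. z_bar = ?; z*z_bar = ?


z_bar = -0.2000 - 1.1000i
z*z_bar = (-0.2)^2 + 1.1^2 = 0.04 + 1.21 = 1.25

z_bar = -0.2000 - 1.1000i, z*z_bar = 1.25


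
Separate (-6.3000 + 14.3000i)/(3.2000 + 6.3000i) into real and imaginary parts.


Multiply by conjugate: (-6.3000 + 14.3000i)(3.2000 - 6.3000i) / (3.2^2 + 6.3^2)
Numerator real = -6.3*3.2 + 14.3*6.3 = 69.93
Numerator imag = 14.3*3.2 - (-6.3)*6.3 = 85.45
Denominator = 49.93
Re(z) = 69.93/49.93 = 1.4006
Im(z) = 85.45/49.93 = 1.7114

Re(z) = 1.4006, Im(z) = 1.7114


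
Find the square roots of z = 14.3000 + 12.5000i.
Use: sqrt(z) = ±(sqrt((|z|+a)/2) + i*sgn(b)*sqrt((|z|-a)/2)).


|z| = sqrt(204.49+156.25) = 18.9932
sqrt((|z|+a)/2) = sqrt((18.9932+14.3)/2) = sqrt(16.6466) = 4.0800
sqrt((|z|-a)/2) = sqrt((18.9932-14.3)/2) = sqrt(2.3466) = 1.5319

±(4.0800 + 1.5319i) i.e. 4.0800 + 1.5319i and -4.0800 - 1.5319i


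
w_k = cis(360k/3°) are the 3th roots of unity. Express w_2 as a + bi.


Angle = 360*2/3 = 240°
a = cos(240°) = -0.5000
b = sin(240°) = -0.8660

-0.5000 - 0.8660i


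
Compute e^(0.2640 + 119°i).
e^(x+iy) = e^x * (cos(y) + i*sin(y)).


e^0.2640 = 1.30213
cos(119°) = -0.4848
sin(119°) = 0.87462
Real = 1.30213*(-0.4848) = -0.6313
Imag = 1.30213*0.87462 = 1.1389

-0.6313 + 1.1389i


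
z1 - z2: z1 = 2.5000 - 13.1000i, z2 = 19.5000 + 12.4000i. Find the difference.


Real: 2.5 - 19.5 = -17
Imag: -13.1 - 12.4 = -25.5

-17.0000 - 25.5000i


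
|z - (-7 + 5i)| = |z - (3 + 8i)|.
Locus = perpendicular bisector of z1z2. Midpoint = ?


Equal distances means the locus is the perpendicular bisector of z1 and z2.
Midpoint = ((-7+3)/2, (5+8)/2) = (-2.0000, 6.5000)

Perpendicular bisector through (-2.0000, 6.5000)


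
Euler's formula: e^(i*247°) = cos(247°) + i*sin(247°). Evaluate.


cos(247°) = -0.3907
sin(247°) = -0.9205

e^(i*247°) = -0.3907 - 0.9205i


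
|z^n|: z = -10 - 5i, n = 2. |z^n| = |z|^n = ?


|z| = sqrt(100+25) = sqrt(125) = 11.1803
|z^2| = |z|^2 = (sqrt(125))^2 = 125

|z^2| = 125


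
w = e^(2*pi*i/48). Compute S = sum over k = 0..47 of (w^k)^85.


The roots are w_k = w^k with w = e^(2*pi*i/48), and (w^k)^85 = (w^85)^k.
So S = 1 + u + u^2 + ... + u^(47) with u = w^85.
85 = 1*48 + 37, so 85 is not a multiple of 48: u = (w^48)^1 * w^37 = w^37 ≠ 1 (w is a primitive 48th root), while u^48 = (w^48)^85 = 1.
Geometric series: S = (1 - u^48)/(1 - u) = (1 - 1)/(1 - u) = 0

S = 0


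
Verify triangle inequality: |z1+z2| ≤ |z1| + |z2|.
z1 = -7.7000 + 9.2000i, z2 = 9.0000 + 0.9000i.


|z1| = sqrt((-7.7)^2 + 9.2^2) = sqrt(143.93) = 11.9971
|z2| = sqrt(9^2 + 0.9^2) = sqrt(81.81) = 9.0449
z1+z2 = 1.3000 + 10.1000i
|z1+z2| = sqrt(103.7) = 10.1833
|z1|+|z2| = 11.9971 + 9.0449 = 21.0420

|z1+z2| = 10.1833 ≤ |z1|+|z2| = 21.0420 (verified)


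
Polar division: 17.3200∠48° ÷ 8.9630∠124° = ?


r = 17.3200 / 8.9630 = 1.9324
theta = 48° - 124° = -76° = 284° (mod 360)

1.9324 cis(284°)
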